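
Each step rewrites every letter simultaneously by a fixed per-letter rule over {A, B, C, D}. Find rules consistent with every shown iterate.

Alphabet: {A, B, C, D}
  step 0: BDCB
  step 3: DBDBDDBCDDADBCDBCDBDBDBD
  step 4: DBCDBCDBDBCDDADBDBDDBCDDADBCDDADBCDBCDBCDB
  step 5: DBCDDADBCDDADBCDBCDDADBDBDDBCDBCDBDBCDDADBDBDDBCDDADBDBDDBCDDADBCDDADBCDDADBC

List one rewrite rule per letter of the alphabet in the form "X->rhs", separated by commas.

  step 4 ⇒ step 5: DBCDBCDBDBCDDADBDBDDBCDDADBCDDADBCDBCDBCDB ⇒ DB·C·DDA·DB·C·DDA·DB·C·DB·C·DDA·DB·DB·D·DB·C·DB·C·DB·DB·C·DDA·DB·DB·D·DB·C·DDA·DB·DB·D·DB·C·DDA·DB·C·DDA·DB·C·DDA·DB·C
    A ↦ D
    B ↦ C
    C ↦ DDA
    D ↦ DB

A->D, B->C, C->DDA, D->DB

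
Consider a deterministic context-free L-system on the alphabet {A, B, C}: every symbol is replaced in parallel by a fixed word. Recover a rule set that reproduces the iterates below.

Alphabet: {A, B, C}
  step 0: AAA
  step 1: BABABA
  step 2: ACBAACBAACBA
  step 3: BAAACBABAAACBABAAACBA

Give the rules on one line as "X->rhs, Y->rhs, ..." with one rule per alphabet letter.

  step 2 ⇒ step 3: ACBAACBAACBA ⇒ BA·A·AC·BA·BA·A·AC·BA·BA·A·AC·BA
    A ↦ BA
    B ↦ AC
    C ↦ A

A->BA, B->AC, C->A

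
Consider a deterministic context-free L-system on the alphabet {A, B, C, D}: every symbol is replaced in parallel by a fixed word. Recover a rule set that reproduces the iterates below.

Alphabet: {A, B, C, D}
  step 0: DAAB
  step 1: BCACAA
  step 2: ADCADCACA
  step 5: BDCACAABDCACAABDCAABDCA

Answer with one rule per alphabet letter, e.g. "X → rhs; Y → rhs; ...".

  step 1 ⇒ step 2: BCACAA ⇒ A·D·CA·D·CA·CA
    A ↦ CA
    B ↦ A
    C ↦ D
  step 0 ⇒ step 1: DAAB ⇒ B·CA·CA·A
    D ↦ B

A->CA, B->A, C->D, D->B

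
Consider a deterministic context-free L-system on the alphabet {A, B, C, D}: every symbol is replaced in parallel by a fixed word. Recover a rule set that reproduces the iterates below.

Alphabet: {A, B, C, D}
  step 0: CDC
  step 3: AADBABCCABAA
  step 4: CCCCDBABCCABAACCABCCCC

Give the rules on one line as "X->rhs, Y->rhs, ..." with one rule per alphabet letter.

A->CC, B->AB, C->A, D->DB

  step 3 ⇒ step 4: AADBABCCABAA ⇒ CC·CC·DB·AB·CC·AB·A·A·CC·AB·CC·CC
    A ↦ CC
    B ↦ AB
    C ↦ A
    D ↦ DB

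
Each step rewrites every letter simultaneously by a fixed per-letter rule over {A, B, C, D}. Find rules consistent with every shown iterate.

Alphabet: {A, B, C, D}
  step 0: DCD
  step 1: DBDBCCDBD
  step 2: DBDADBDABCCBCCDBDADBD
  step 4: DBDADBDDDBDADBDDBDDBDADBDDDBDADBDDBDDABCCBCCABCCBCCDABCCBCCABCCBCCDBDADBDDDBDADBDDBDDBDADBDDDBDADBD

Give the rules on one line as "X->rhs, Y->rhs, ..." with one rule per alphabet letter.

A->D, B->A, C->BCC, D->DBD

  step 1 ⇒ step 2: DBDBCCDBD ⇒ DBD·A·DBD·A·BCC·BCC·DBD·A·DBD
    B ↦ A
    C ↦ BCC
    D ↦ DBD
    A ↦ D  (constrained at step 2)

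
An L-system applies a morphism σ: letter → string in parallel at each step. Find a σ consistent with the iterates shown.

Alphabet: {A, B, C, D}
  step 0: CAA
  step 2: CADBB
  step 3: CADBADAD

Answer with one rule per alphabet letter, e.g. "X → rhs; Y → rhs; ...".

A->D, B->AD, C->CA, D->B

  step 2 ⇒ step 3: CADBB ⇒ CA·D·B·AD·AD
    A ↦ D
    B ↦ AD
    C ↦ CA
    D ↦ B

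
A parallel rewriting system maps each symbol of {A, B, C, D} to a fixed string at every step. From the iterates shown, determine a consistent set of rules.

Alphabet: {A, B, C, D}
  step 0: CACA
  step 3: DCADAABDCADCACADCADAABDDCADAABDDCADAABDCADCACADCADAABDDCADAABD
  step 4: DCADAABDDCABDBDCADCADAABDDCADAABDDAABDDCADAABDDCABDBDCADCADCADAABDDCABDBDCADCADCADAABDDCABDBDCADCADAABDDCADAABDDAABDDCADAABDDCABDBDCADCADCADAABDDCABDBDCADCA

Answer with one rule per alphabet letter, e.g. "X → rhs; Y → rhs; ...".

A->BD, B->CA, C->DAA, D->DCA

  step 3 ⇒ step 4: DCADAABDCADCACADCADAABDDCADAABDDCADAABDCADCACADCADAABDDCADAABD ⇒ DCA·DAA·BD·DCA·BD·BD·CA·DCA·DAA·BD·DCA·DAA·BD·DAA·BD·DCA·DAA·BD·DCA·BD·BD·CA·DCA·DCA·DAA·BD·DCA·BD·BD·CA·DCA·DCA·DAA·BD·DCA·BD·BD·CA·DCA·DAA·BD·DCA·DAA·BD·DAA·BD·DCA·DAA·BD·DCA·BD·BD·CA·DCA·DCA·DAA·BD·DCA·BD·BD·CA·DCA
    A ↦ BD
    B ↦ CA
    C ↦ DAA
    D ↦ DCA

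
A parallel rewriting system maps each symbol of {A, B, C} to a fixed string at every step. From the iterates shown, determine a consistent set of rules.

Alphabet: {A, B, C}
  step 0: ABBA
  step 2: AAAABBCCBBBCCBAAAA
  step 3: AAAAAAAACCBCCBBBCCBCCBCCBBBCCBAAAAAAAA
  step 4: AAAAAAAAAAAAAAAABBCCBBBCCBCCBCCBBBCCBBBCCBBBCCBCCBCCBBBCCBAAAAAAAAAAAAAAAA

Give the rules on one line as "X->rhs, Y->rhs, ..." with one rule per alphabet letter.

A->AA, B->CCB, C->B

  step 3 ⇒ step 4: AAAAAAAACCBCCBBBCCBCCBCCBBBCCBAAAAAAAA ⇒ AA·AA·AA·AA·AA·AA·AA·AA·B·B·CCB·B·B·CCB·CCB·CCB·B·B·CCB·B·B·CCB·B·B·CCB·CCB·CCB·B·B·CCB·AA·AA·AA·AA·AA·AA·AA·AA
    A ↦ AA
    B ↦ CCB
    C ↦ B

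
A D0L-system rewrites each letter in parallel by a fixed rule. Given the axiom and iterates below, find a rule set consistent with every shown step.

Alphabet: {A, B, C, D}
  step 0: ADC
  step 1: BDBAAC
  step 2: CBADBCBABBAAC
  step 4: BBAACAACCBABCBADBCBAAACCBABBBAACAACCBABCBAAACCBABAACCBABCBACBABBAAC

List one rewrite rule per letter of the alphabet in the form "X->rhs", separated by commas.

  step 1 ⇒ step 2: BDBAAC ⇒ CBA·DB·CBA·B·B·AAC
    A ↦ B
    B ↦ CBA
    C ↦ AAC
    D ↦ DB

A->B, B->CBA, C->AAC, D->DB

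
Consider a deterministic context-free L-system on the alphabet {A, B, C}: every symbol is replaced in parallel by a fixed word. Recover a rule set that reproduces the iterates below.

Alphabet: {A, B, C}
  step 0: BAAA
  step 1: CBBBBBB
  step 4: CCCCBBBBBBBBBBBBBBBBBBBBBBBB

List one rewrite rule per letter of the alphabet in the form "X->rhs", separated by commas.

  step 0 ⇒ step 1: BAAA ⇒ C·BB·BB·BB
    A ↦ BB
    B ↦ C
    C ↦ AA  (constrained at step 1)

A->BB, B->C, C->AA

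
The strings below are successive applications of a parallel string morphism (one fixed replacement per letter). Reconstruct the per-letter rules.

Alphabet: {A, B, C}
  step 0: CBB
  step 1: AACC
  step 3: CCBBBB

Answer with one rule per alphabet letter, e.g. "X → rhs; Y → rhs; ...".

A->B, B->C, C->AA

  step 0 ⇒ step 1: CBB ⇒ AA·C·C
    B ↦ C
    C ↦ AA
    A ↦ B  (constrained at step 1)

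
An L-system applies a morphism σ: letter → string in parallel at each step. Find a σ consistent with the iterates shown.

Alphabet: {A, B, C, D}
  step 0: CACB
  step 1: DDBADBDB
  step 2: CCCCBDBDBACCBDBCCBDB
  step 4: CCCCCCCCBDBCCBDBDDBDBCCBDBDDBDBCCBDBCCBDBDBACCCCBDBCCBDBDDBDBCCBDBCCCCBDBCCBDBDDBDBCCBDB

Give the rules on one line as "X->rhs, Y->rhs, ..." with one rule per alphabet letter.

A->DBA, B->BDB, C->D, D->CC

  step 1 ⇒ step 2: DDBADBDB ⇒ CC·CC·BDB·DBA·CC·BDB·CC·BDB
    A ↦ DBA
    B ↦ BDB
    D ↦ CC
  step 0 ⇒ step 1: CACB ⇒ D·DBA·D·BDB
    C ↦ D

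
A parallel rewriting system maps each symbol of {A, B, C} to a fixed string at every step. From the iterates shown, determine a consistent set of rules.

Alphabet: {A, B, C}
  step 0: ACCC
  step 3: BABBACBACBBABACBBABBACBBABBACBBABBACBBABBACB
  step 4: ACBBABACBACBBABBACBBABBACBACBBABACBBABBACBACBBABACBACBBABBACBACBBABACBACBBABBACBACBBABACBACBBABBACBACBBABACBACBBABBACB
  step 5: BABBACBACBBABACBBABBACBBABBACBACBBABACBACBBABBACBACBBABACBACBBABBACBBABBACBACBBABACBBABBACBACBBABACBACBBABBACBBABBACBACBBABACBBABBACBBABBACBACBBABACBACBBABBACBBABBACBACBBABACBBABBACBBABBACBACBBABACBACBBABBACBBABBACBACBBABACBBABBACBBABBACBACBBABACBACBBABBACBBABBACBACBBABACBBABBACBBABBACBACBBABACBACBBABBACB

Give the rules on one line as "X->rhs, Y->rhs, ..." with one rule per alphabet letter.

A->BAB, B->ACB, C->B

  step 4 ⇒ step 5: ACBBABACBACBBABBACBBABBACBACBBABACBBABBACBACBBABACBACBBABBACBACBBABACBACBBABBACBACBBABACBACBBABBACBACBBABACBACBBABBACB ⇒ BAB·B·ACB·ACB·BAB·ACB·BAB·B·ACB·BAB·B·ACB·ACB·BAB·ACB·ACB·BAB·B·ACB·ACB·BAB·ACB·ACB·BAB·B·ACB·BAB·B·ACB·ACB·BAB·ACB·BAB·B·ACB·ACB·BAB·ACB·ACB·BAB·B·ACB·BAB·B·ACB·ACB·BAB·ACB·BAB·B·ACB·BAB·B·ACB·ACB·BAB·ACB·ACB·BAB·B·ACB·BAB·B·ACB·ACB·BAB·ACB·BAB·B·ACB·BAB·B·ACB·ACB·BAB·ACB·ACB·BAB·B·ACB·BAB·B·ACB·ACB·BAB·ACB·BAB·B·ACB·BAB·B·ACB·ACB·BAB·ACB·ACB·BAB·B·ACB·BAB·B·ACB·ACB·BAB·ACB·BAB·B·ACB·BAB·B·ACB·ACB·BAB·ACB·ACB·BAB·B·ACB
    A ↦ BAB
    B ↦ ACB
    C ↦ B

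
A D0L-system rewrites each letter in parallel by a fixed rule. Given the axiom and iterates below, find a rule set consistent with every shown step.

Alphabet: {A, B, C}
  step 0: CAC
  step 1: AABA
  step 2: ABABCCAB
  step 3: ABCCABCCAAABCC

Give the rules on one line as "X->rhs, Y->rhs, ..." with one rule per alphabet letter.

  step 2 ⇒ step 3: ABABCCAB ⇒ AB·CC·AB·CC·A·A·AB·CC
    A ↦ AB
    B ↦ CC
    C ↦ A

A->AB, B->CC, C->A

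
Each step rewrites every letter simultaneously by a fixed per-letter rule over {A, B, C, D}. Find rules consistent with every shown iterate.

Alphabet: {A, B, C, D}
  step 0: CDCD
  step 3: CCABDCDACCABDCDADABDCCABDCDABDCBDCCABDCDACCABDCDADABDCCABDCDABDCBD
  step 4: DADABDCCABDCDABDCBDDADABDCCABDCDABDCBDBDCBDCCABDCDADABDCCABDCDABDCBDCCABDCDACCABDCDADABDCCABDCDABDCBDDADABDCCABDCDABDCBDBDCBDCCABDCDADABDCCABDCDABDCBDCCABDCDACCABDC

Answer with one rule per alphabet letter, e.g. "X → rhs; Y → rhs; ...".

A->BD, B->CCA, C->DA, D->BDC

  step 3 ⇒ step 4: CCABDCDACCABDCDADABDCCABDCDABDCBDCCABDCDACCABDCDADABDCCABDCDABDCBD ⇒ DA·DA·BD·CCA·BDC·DA·BDC·BD·DA·DA·BD·CCA·BDC·DA·BDC·BD·BDC·BD·CCA·BDC·DA·DA·BD·CCA·BDC·DA·BDC·BD·CCA·BDC·DA·CCA·BDC·DA·DA·BD·CCA·BDC·DA·BDC·BD·DA·DA·BD·CCA·BDC·DA·BDC·BD·BDC·BD·CCA·BDC·DA·DA·BD·CCA·BDC·DA·BDC·BD·CCA·BDC·DA·CCA·BDC
    A ↦ BD
    B ↦ CCA
    C ↦ DA
    D ↦ BDC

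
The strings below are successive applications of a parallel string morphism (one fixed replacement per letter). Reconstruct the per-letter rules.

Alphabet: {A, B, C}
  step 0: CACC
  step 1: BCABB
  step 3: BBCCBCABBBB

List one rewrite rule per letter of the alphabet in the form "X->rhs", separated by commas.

  step 0 ⇒ step 1: CACC ⇒ B·CA·B·B
    A ↦ CA
    C ↦ B
    B ↦ CC  (constrained at step 1)

A->CA, B->CC, C->B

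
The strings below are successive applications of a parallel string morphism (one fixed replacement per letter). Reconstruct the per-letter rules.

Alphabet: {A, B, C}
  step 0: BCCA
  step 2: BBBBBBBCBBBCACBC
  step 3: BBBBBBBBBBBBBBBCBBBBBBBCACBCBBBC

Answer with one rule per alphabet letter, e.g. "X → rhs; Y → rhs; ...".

A->AC, B->BB, C->BC

  step 2 ⇒ step 3: BBBBBBBCBBBCACBC ⇒ BB·BB·BB·BB·BB·BB·BB·BC·BB·BB·BB·BC·AC·BC·BB·BC
    A ↦ AC
    B ↦ BB
    C ↦ BC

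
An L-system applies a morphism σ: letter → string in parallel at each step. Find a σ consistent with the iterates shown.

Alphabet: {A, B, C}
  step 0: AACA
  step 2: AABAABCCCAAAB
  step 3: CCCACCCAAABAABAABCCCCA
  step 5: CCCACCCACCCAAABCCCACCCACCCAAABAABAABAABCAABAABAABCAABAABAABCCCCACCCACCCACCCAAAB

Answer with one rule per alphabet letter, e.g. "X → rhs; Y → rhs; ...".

A->C, B->CA, C->AAB

  step 2 ⇒ step 3: AABAABCCCAAAB ⇒ C·C·CA·C·C·CA·AAB·AAB·AAB·C·C·C·CA
    A ↦ C
    B ↦ CA
    C ↦ AAB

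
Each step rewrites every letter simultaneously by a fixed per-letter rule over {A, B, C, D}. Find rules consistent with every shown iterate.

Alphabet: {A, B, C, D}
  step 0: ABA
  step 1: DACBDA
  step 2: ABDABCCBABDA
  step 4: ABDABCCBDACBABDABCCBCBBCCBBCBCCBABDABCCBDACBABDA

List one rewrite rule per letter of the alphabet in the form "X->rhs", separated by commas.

A->DA, B->CB, C->BC, D->AB

  step 1 ⇒ step 2: DACBDA ⇒ AB·DA·BC·CB·AB·DA
    A ↦ DA
    B ↦ CB
    C ↦ BC
    D ↦ AB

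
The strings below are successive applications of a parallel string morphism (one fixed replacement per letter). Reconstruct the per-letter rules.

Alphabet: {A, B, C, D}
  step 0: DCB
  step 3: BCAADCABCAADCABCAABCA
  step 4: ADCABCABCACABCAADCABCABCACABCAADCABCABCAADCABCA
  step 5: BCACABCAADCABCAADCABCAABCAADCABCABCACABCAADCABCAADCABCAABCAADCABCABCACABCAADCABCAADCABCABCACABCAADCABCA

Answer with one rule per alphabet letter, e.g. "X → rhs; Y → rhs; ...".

A->BCA, B->ADC, C->A, D->C

  step 4 ⇒ step 5: ADCABCABCACABCAADCABCABCACABCAADCABCABCAADCABCA ⇒ BCA·C·A·BCA·ADC·A·BCA·ADC·A·BCA·A·BCA·ADC·A·BCA·BCA·C·A·BCA·ADC·A·BCA·ADC·A·BCA·A·BCA·ADC·A·BCA·BCA·C·A·BCA·ADC·A·BCA·ADC·A·BCA·BCA·C·A·BCA·ADC·A·BCA
    A ↦ BCA
    B ↦ ADC
    C ↦ A
    D ↦ C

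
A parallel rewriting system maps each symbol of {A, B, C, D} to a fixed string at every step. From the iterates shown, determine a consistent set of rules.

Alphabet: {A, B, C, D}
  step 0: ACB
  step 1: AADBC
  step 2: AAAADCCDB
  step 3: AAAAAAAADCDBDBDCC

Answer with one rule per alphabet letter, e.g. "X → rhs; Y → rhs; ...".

A->AA, B->C, C->DB, D->DC

  step 2 ⇒ step 3: AAAADCCDB ⇒ AA·AA·AA·AA·DC·DB·DB·DC·C
    A ↦ AA
    B ↦ C
    C ↦ DB
    D ↦ DC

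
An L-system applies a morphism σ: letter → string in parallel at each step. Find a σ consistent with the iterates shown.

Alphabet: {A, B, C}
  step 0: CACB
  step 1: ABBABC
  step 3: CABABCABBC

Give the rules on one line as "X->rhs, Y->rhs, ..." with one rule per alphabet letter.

  step 0 ⇒ step 1: CACB ⇒ AB·B·AB·C
    A ↦ B
    B ↦ C
    C ↦ AB

A->B, B->C, C->AB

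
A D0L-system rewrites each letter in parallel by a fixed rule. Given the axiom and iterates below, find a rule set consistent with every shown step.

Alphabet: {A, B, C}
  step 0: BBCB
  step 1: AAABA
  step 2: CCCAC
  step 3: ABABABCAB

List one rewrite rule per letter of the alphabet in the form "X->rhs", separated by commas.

A->C, B->A, C->AB

  step 2 ⇒ step 3: CCCAC ⇒ AB·AB·AB·C·AB
    A ↦ C
    C ↦ AB
  step 0 ⇒ step 1: BBCB ⇒ A·A·AB·A
    B ↦ A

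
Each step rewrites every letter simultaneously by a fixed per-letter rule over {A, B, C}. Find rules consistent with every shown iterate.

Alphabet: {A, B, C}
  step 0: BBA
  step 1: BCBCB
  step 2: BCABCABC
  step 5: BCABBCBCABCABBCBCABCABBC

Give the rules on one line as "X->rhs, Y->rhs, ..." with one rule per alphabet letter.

  step 1 ⇒ step 2: BCBCB ⇒ BC·A·BC·A·BC
    B ↦ BC
    C ↦ A
  step 0 ⇒ step 1: BBA ⇒ BC·BC·B
    A ↦ B

A->B, B->BC, C->A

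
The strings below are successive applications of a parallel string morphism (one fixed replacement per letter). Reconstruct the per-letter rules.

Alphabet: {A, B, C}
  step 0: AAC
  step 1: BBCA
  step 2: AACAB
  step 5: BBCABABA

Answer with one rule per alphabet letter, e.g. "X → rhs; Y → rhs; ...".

A->B, B->A, C->CA

  step 1 ⇒ step 2: BBCA ⇒ A·A·CA·B
    A ↦ B
    B ↦ A
    C ↦ CA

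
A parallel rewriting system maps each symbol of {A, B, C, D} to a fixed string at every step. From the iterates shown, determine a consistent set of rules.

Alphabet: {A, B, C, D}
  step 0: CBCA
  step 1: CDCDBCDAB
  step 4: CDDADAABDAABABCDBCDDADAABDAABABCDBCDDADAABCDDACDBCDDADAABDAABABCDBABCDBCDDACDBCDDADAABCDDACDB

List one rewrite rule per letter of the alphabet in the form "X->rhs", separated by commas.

  step 0 ⇒ step 1: CBCA ⇒ CD·CDB·CD·AB
    A ↦ AB
    B ↦ CDB
    C ↦ CD
    D ↦ DA  (constrained at step 1)

A->AB, B->CDB, C->CD, D->DA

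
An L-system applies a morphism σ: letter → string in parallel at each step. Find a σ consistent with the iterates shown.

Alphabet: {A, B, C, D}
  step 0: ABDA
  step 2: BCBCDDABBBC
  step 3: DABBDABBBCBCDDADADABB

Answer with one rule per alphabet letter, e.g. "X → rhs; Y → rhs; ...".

A->D, B->DA, C->BB, D->BC

  step 2 ⇒ step 3: BCBCDDABBBC ⇒ DA·BB·DA·BB·BC·BC·D·DA·DA·DA·BB
    A ↦ D
    B ↦ DA
    C ↦ BB
    D ↦ BC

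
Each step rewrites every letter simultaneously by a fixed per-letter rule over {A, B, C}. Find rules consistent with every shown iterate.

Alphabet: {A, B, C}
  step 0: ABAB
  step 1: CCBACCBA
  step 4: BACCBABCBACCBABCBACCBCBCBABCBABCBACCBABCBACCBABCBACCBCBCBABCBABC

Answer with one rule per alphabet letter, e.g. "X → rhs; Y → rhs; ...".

A->CC, B->BA, C->BC

  step 0 ⇒ step 1: ABAB ⇒ CC·BA·CC·BA
    A ↦ CC
    B ↦ BA
    C ↦ BC  (constrained at step 1)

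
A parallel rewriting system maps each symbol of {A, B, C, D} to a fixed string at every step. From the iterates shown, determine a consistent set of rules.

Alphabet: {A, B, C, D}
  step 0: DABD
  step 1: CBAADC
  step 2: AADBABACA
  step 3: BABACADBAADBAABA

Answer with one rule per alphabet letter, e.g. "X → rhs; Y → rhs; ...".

  step 2 ⇒ step 3: AADBABACA ⇒ BA·BA·C·AD·BA·AD·BA·A·BA
    A ↦ BA
    B ↦ AD
    C ↦ A
    D ↦ C

A->BA, B->AD, C->A, D->C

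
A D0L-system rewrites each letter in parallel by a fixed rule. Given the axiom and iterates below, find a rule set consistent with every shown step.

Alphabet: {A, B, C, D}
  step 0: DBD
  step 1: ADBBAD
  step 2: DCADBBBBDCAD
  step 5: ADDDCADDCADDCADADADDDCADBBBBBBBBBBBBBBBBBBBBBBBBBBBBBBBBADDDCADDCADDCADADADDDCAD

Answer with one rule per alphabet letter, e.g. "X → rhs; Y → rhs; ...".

A->DC, B->BB, C->D, D->AD

  step 1 ⇒ step 2: ADBBAD ⇒ DC·AD·BB·BB·DC·AD
    A ↦ DC
    B ↦ BB
    D ↦ AD
    C ↦ D  (constrained at step 2)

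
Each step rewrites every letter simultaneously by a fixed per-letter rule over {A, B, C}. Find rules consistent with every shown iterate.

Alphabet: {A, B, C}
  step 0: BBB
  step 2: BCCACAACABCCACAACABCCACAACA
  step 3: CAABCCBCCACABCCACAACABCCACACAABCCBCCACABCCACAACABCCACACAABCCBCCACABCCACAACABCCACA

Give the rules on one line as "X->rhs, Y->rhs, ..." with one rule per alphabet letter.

  step 2 ⇒ step 3: BCCACAACABCCACAACABCCACAACA ⇒ CAA·BCC·BCC·ACA·BCC·ACA·ACA·BCC·ACA·CAA·BCC·BCC·ACA·BCC·ACA·ACA·BCC·ACA·CAA·BCC·BCC·ACA·BCC·ACA·ACA·BCC·ACA
    A ↦ ACA
    B ↦ CAA
    C ↦ BCC

A->ACA, B->CAA, C->BCC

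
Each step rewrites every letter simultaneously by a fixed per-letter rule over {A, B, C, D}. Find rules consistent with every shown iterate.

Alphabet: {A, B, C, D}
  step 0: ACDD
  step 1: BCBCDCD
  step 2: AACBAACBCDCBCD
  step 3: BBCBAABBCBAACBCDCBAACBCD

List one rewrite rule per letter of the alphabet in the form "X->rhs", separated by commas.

A->B, B->AA, C->CB, D->CD

  step 2 ⇒ step 3: AACBAACBCDCBCD ⇒ B·B·CB·AA·B·B·CB·AA·CB·CD·CB·AA·CB·CD
    A ↦ B
    B ↦ AA
    C ↦ CB
    D ↦ CD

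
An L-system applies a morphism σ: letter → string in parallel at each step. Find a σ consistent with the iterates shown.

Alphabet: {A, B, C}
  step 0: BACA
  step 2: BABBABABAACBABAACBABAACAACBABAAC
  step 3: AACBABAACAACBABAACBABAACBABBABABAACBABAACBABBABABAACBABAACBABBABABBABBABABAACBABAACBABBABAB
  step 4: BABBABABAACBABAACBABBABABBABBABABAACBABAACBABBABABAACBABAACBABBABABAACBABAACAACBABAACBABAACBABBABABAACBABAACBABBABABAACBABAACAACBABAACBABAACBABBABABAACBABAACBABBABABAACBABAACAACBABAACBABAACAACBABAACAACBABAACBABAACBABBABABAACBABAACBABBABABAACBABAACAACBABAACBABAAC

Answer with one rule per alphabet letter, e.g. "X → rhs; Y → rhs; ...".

A->BAB, B->AAC, C->AB

  step 3 ⇒ step 4: AACBABAACAACBABAACBABAACBABBABABAACBABAACBABBABABAACBABAACBABBABABBABBABABAACBABAACBABBABAB ⇒ BAB·BAB·AB·AAC·BAB·AAC·BAB·BAB·AB·BAB·BAB·AB·AAC·BAB·AAC·BAB·BAB·AB·AAC·BAB·AAC·BAB·BAB·AB·AAC·BAB·AAC·AAC·BAB·AAC·BAB·AAC·BAB·BAB·AB·AAC·BAB·AAC·BAB·BAB·AB·AAC·BAB·AAC·AAC·BAB·AAC·BAB·AAC·BAB·BAB·AB·AAC·BAB·AAC·BAB·BAB·AB·AAC·BAB·AAC·AAC·BAB·AAC·BAB·AAC·AAC·BAB·AAC·AAC·BAB·AAC·BAB·AAC·BAB·BAB·AB·AAC·BAB·AAC·BAB·BAB·AB·AAC·BAB·AAC·AAC·BAB·AAC·BAB·AAC
    A ↦ BAB
    B ↦ AAC
    C ↦ AB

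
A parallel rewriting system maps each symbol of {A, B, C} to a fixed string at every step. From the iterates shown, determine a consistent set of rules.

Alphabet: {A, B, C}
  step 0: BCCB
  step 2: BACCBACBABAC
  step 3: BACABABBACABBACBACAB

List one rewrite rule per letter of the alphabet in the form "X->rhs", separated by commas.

A->C, B->BA, C->AB

  step 2 ⇒ step 3: BACCBACBABAC ⇒ BA·C·AB·AB·BA·C·AB·BA·C·BA·C·AB
    A ↦ C
    B ↦ BA
    C ↦ AB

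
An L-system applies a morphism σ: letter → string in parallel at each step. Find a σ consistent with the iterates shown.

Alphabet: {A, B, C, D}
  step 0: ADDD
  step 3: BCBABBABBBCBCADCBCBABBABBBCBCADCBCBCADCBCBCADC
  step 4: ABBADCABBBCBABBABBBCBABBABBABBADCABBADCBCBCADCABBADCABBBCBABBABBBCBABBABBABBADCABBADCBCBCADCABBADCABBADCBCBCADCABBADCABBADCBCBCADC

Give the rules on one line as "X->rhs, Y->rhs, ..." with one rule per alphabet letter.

A->BCB, B->ABB, C->ADC, D->C

  step 3 ⇒ step 4: BCBABBABBBCBCADCBCBABBABBBCBCADCBCBCADCBCBCADC ⇒ ABB·ADC·ABB·BCB·ABB·ABB·BCB·ABB·ABB·ABB·ADC·ABB·ADC·BCB·C·ADC·ABB·ADC·ABB·BCB·ABB·ABB·BCB·ABB·ABB·ABB·ADC·ABB·ADC·BCB·C·ADC·ABB·ADC·ABB·ADC·BCB·C·ADC·ABB·ADC·ABB·ADC·BCB·C·ADC
    A ↦ BCB
    B ↦ ABB
    C ↦ ADC
    D ↦ C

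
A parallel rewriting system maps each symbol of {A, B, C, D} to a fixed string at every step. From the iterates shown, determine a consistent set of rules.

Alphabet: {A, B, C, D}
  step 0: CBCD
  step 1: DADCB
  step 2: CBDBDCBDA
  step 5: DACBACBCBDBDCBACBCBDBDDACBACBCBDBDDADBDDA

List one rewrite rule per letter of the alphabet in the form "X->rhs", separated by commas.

  step 1 ⇒ step 2: DADCB ⇒ CB·DBD·CB·D·A
    A ↦ DBD
    B ↦ A
    C ↦ D
    D ↦ CB

A->DBD, B->A, C->D, D->CB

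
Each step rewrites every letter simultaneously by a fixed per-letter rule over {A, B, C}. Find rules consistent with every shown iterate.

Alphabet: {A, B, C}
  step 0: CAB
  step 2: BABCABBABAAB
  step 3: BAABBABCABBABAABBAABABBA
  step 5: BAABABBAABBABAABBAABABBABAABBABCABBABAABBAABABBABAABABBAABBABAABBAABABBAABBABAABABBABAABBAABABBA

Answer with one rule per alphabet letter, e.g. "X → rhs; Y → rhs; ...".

A->AB, B->BA, C->BC

  step 2 ⇒ step 3: BABCABBABAAB ⇒ BA·AB·BA·BC·AB·BA·BA·AB·BA·AB·AB·BA
    A ↦ AB
    B ↦ BA
    C ↦ BC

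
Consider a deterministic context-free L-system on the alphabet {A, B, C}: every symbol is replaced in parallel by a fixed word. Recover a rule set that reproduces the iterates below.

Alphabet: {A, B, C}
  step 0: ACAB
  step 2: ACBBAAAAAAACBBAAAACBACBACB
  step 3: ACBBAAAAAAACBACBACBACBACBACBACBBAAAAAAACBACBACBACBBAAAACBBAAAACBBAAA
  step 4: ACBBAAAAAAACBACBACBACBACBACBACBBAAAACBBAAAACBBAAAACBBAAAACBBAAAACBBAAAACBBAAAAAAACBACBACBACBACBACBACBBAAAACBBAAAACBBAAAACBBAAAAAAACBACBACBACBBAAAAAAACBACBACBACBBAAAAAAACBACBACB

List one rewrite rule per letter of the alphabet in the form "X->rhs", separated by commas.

A->ACB, B->AAA, C->B

  step 3 ⇒ step 4: ACBBAAAAAAACBACBACBACBACBACBACBBAAAAAAACBACBACBACBBAAAACBBAAAACBBAAA ⇒ ACB·B·AAA·AAA·ACB·ACB·ACB·ACB·ACB·ACB·ACB·B·AAA·ACB·B·AAA·ACB·B·AAA·ACB·B·AAA·ACB·B·AAA·ACB·B·AAA·ACB·B·AAA·AAA·ACB·ACB·ACB·ACB·ACB·ACB·ACB·B·AAA·ACB·B·AAA·ACB·B·AAA·ACB·B·AAA·AAA·ACB·ACB·ACB·ACB·B·AAA·AAA·ACB·ACB·ACB·ACB·B·AAA·AAA·ACB·ACB·ACB
    A ↦ ACB
    B ↦ AAA
    C ↦ B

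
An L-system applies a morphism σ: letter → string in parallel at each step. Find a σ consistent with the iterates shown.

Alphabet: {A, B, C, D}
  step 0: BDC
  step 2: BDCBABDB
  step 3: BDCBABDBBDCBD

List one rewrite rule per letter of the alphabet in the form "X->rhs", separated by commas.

  step 2 ⇒ step 3: BDCBABDB ⇒ BD·C·BA·BD·B·BD·C·BD
    A ↦ B
    B ↦ BD
    C ↦ BA
    D ↦ C

A->B, B->BD, C->BA, D->C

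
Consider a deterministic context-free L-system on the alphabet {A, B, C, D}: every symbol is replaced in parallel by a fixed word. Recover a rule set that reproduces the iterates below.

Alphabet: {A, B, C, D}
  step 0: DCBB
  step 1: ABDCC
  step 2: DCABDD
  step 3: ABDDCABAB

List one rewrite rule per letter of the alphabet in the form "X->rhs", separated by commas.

  step 2 ⇒ step 3: DCABDD ⇒ AB·D·D·C·AB·AB
    A ↦ D
    B ↦ C
    C ↦ D
    D ↦ AB

A->D, B->C, C->D, D->AB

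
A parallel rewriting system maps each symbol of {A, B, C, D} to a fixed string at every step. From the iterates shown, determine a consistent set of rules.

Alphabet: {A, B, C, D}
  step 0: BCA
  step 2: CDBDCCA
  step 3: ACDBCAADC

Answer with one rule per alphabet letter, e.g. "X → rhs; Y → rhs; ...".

  step 2 ⇒ step 3: CDBDCCA ⇒ A·C·DB·C·A·A·DC
    A ↦ DC
    B ↦ DB
    C ↦ A
    D ↦ C

A->DC, B->DB, C->A, D->C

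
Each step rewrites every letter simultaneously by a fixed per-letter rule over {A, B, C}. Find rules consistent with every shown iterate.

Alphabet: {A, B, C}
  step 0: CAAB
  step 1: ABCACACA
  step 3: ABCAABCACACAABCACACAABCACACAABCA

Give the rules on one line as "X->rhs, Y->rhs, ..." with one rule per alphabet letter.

  step 0 ⇒ step 1: CAAB ⇒ AB·CA·CA·CA
    A ↦ CA
    B ↦ CA
    C ↦ AB

A->CA, B->CA, C->AB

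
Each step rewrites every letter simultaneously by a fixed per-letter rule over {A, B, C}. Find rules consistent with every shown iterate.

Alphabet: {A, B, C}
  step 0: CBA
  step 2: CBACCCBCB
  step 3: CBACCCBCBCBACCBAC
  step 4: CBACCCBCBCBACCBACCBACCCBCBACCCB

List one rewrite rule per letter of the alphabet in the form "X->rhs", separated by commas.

  step 3 ⇒ step 4: CBACCCBCBCBACCBAC ⇒ CB·AC·C·CB·CB·CB·AC·CB·AC·CB·AC·C·CB·CB·AC·C·CB
    A ↦ C
    B ↦ AC
    C ↦ CB

A->C, B->AC, C->CB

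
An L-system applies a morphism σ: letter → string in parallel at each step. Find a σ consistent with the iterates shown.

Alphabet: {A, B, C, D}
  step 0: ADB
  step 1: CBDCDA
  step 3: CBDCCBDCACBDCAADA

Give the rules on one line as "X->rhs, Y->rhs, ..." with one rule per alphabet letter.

A->CB, B->DA, C->A, D->DC

  step 0 ⇒ step 1: ADB ⇒ CB·DC·DA
    A ↦ CB
    B ↦ DA
    D ↦ DC
    C ↦ A  (constrained at step 1)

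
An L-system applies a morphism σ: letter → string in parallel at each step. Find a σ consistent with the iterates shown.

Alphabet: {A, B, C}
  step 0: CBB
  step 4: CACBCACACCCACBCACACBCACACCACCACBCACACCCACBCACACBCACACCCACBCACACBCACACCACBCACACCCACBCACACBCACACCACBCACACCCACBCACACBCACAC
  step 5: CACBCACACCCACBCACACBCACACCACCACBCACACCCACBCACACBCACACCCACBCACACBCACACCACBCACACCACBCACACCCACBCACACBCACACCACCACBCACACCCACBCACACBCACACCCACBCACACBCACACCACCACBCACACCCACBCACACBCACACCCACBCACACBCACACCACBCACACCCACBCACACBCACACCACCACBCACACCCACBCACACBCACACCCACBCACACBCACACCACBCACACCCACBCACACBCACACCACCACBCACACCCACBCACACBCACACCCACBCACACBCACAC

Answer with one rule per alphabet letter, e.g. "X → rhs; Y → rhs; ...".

A->BCA, B->C, C->CAC

  step 4 ⇒ step 5: CACBCACACCCACBCACACBCACACCACCACBCACACCCACBCACACBCACACCCACBCACACBCACACCACBCACACCCACBCACACBCACACCACBCACACCCACBCACACBCACAC ⇒ CAC·BCA·CAC·C·CAC·BCA·CAC·BCA·CAC·CAC·CAC·BCA·CAC·C·CAC·BCA·CAC·BCA·CAC·C·CAC·BCA·CAC·BCA·CAC·CAC·BCA·CAC·CAC·BCA·CAC·C·CAC·BCA·CAC·BCA·CAC·CAC·CAC·BCA·CAC·C·CAC·BCA·CAC·BCA·CAC·C·CAC·BCA·CAC·BCA·CAC·CAC·CAC·BCA·CAC·C·CAC·BCA·CAC·BCA·CAC·C·CAC·BCA·CAC·BCA·CAC·CAC·BCA·CAC·C·CAC·BCA·CAC·BCA·CAC·CAC·CAC·BCA·CAC·C·CAC·BCA·CAC·BCA·CAC·C·CAC·BCA·CAC·BCA·CAC·CAC·BCA·CAC·C·CAC·BCA·CAC·BCA·CAC·CAC·CAC·BCA·CAC·C·CAC·BCA·CAC·BCA·CAC·C·CAC·BCA·CAC·BCA·CAC
    A ↦ BCA
    B ↦ C
    C ↦ CAC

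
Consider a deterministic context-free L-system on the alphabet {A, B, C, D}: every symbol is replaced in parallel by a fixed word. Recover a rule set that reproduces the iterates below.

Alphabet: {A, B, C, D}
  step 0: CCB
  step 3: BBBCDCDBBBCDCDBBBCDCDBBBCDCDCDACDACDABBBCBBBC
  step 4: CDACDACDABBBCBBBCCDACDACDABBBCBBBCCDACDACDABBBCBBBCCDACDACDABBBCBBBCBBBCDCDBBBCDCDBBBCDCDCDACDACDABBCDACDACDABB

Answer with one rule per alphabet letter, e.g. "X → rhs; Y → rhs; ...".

A->DCD, B->CDA, C->BB, D->BC

  step 3 ⇒ step 4: BBBCDCDBBBCDCDBBBCDCDBBBCDCDCDACDACDABBBCBBBC ⇒ CDA·CDA·CDA·BB·BC·BB·BC·CDA·CDA·CDA·BB·BC·BB·BC·CDA·CDA·CDA·BB·BC·BB·BC·CDA·CDA·CDA·BB·BC·BB·BC·BB·BC·DCD·BB·BC·DCD·BB·BC·DCD·CDA·CDA·CDA·BB·CDA·CDA·CDA·BB
    A ↦ DCD
    B ↦ CDA
    C ↦ BB
    D ↦ BC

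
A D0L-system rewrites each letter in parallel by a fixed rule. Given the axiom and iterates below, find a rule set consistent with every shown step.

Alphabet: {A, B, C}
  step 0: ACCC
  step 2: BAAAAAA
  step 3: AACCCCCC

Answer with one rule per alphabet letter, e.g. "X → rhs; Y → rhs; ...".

A->C, B->AA, C->B

  step 2 ⇒ step 3: BAAAAAA ⇒ AA·C·C·C·C·C·C
    A ↦ C
    B ↦ AA
    C ↦ B  (constrained at step 0)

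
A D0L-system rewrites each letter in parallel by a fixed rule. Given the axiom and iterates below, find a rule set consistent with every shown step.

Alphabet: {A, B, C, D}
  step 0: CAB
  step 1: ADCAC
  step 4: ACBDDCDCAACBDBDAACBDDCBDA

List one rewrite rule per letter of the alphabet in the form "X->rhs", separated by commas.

A->DC, B->AC, C->A, D->BD

  step 0 ⇒ step 1: CAB ⇒ A·DC·AC
    A ↦ DC
    B ↦ AC
    C ↦ A
    D ↦ BD  (constrained at step 1)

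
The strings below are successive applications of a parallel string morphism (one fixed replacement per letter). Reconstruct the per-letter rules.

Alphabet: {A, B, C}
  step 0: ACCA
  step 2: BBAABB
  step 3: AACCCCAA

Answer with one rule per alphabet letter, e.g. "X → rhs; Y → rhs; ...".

  step 2 ⇒ step 3: BBAABB ⇒ A·A·CC·CC·A·A
    A ↦ CC
    B ↦ A
    C ↦ B  (constrained at step 0)

A->CC, B->A, C->B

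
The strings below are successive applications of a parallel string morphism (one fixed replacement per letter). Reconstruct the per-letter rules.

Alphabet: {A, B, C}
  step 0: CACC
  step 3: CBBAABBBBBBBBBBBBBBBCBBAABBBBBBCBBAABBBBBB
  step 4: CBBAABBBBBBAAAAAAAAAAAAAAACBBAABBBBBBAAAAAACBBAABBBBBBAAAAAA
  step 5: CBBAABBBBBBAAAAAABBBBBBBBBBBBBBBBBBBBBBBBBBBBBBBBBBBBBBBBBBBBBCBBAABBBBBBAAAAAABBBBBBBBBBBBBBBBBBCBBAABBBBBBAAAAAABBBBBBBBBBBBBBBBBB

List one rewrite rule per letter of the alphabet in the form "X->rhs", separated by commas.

A->BBB, B->A, C->CBB

  step 4 ⇒ step 5: CBBAABBBBBBAAAAAAAAAAAAAAACBBAABBBBBBAAAAAACBBAABBBBBBAAAAAA ⇒ CBB·A·A·BBB·BBB·A·A·A·A·A·A·BBB·BBB·BBB·BBB·BBB·BBB·BBB·BBB·BBB·BBB·BBB·BBB·BBB·BBB·BBB·CBB·A·A·BBB·BBB·A·A·A·A·A·A·BBB·BBB·BBB·BBB·BBB·BBB·CBB·A·A·BBB·BBB·A·A·A·A·A·A·BBB·BBB·BBB·BBB·BBB·BBB
    A ↦ BBB
    B ↦ A
    C ↦ CBB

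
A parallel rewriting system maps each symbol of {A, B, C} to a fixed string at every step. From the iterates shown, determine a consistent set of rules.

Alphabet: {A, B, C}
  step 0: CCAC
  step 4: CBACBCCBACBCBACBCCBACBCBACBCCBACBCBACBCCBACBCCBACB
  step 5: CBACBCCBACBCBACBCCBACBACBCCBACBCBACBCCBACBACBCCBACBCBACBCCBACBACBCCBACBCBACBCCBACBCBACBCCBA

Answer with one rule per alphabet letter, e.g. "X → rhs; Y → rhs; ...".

  step 4 ⇒ step 5: CBACBCCBACBCBACBCCBACBCBACBCCBACBCBACBCCBACBCCBACB ⇒ CB·A·CBC·CB·A·CB·CB·A·CBC·CB·A·CB·A·CBC·CB·A·CB·CB·A·CBC·CB·A·CB·A·CBC·CB·A·CB·CB·A·CBC·CB·A·CB·A·CBC·CB·A·CB·CB·A·CBC·CB·A·CB·CB·A·CBC·CB·A
    A ↦ CBC
    B ↦ A
    C ↦ CB

A->CBC, B->A, C->CB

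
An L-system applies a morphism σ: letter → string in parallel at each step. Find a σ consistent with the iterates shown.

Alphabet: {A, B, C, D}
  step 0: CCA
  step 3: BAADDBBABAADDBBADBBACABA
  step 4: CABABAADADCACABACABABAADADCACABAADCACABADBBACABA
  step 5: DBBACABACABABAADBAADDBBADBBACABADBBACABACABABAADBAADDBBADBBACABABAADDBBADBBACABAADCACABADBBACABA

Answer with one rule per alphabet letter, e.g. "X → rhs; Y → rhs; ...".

  step 4 ⇒ step 5: CABABAADADCACABACABABAADADCACABAADCACABADBBACABA ⇒ DB·BA·CA·BA·CA·BA·BA·AD·BA·AD·DB·BA·DB·BA·CA·BA·DB·BA·CA·BA·CA·BA·BA·AD·BA·AD·DB·BA·DB·BA·CA·BA·BA·AD·DB·BA·DB·BA·CA·BA·AD·CA·CA·BA·DB·BA·CA·BA
    A ↦ BA
    B ↦ CA
    C ↦ DB
    D ↦ AD

A->BA, B->CA, C->DB, D->AD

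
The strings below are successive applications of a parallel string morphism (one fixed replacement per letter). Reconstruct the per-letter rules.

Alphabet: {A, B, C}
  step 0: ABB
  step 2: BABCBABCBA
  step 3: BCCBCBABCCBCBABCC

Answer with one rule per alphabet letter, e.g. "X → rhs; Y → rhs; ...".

  step 2 ⇒ step 3: BABCBABCBA ⇒ BC·C·BC·BA·BC·C·BC·BA·BC·C
    A ↦ C
    B ↦ BC
    C ↦ BA

A->C, B->BC, C->BA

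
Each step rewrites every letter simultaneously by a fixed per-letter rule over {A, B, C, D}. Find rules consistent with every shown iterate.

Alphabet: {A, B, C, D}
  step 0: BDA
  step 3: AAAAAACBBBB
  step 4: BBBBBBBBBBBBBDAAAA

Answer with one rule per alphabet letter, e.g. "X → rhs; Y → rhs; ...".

  step 3 ⇒ step 4: AAAAAACBBBB ⇒ BB·BB·BB·BB·BB·BB·BD·A·A·A·A
    A ↦ BB
    B ↦ A
    C ↦ BD
    D ↦ AC  (constrained at step 0)

A->BB, B->A, C->BD, D->AC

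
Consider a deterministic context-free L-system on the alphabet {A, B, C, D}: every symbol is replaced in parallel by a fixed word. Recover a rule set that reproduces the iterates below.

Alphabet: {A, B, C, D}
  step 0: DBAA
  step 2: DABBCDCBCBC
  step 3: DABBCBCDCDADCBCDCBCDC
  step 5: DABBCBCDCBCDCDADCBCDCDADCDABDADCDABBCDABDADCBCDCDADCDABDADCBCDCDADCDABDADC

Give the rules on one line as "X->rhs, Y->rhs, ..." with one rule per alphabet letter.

A->B, B->BC, C->DC, D->DA

  step 2 ⇒ step 3: DABBCDCBCBC ⇒ DA·B·BC·BC·DC·DA·DC·BC·DC·BC·DC
    A ↦ B
    B ↦ BC
    C ↦ DC
    D ↦ DA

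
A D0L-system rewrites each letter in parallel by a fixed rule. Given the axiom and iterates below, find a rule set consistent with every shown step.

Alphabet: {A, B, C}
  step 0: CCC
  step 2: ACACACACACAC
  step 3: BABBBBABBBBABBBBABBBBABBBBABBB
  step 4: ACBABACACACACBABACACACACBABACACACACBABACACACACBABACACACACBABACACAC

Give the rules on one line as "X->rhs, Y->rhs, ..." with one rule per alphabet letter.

  step 3 ⇒ step 4: BABBBBABBBBABBBBABBBBABBBBABBB ⇒ AC·BAB·AC·AC·AC·AC·BAB·AC·AC·AC·AC·BAB·AC·AC·AC·AC·BAB·AC·AC·AC·AC·BAB·AC·AC·AC·AC·BAB·AC·AC·AC
    A ↦ BAB
    B ↦ AC
  step 2 ⇒ step 3: ACACACACACAC ⇒ BAB·BB·BAB·BB·BAB·BB·BAB·BB·BAB·BB·BAB·BB
    C ↦ BB

A->BAB, B->AC, C->BB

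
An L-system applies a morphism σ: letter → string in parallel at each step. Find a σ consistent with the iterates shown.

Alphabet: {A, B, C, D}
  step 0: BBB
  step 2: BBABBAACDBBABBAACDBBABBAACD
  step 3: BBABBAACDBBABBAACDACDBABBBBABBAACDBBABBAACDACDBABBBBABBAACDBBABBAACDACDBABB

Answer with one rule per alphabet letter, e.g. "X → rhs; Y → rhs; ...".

  step 2 ⇒ step 3: BBABBAACDBBABBAACDBBABBAACD ⇒ BBA·BBA·ACD·BBA·BBA·ACD·ACD·B·ABB·BBA·BBA·ACD·BBA·BBA·ACD·ACD·B·ABB·BBA·BBA·ACD·BBA·BBA·ACD·ACD·B·ABB
    A ↦ ACD
    B ↦ BBA
    C ↦ B
    D ↦ ABB

A->ACD, B->BBA, C->B, D->ABB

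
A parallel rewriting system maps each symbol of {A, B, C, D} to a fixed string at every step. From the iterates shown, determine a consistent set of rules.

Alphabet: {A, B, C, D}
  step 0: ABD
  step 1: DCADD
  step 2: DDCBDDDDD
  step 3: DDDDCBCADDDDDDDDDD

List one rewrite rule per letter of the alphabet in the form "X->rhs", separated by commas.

  step 2 ⇒ step 3: DDCBDDDDD ⇒ DD·DD·CB·CA·DD·DD·DD·DD·DD
    B ↦ CA
    C ↦ CB
    D ↦ DD
  step 0 ⇒ step 1: ABD ⇒ D·CA·DD
    A ↦ D

A->D, B->CA, C->CB, D->DD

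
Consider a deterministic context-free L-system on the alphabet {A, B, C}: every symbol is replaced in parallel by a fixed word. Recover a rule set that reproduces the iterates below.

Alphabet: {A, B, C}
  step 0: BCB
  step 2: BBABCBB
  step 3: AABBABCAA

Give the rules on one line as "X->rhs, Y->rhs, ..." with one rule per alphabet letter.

  step 2 ⇒ step 3: BBABCBB ⇒ A·A·BB·A·BC·A·A
    A ↦ BB
    B ↦ A
    C ↦ BC

A->BB, B->A, C->BC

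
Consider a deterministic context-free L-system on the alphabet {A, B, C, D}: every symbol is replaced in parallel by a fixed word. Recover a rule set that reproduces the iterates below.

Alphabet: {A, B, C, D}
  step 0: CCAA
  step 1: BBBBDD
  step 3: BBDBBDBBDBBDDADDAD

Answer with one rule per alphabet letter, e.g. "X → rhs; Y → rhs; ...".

A->D, B->CA, C->BB, D->DA

  step 0 ⇒ step 1: CCAA ⇒ BB·BB·D·D
    A ↦ D
    C ↦ BB
    B ↦ CA  (constrained at step 1)
    D ↦ DA  (constrained at step 1)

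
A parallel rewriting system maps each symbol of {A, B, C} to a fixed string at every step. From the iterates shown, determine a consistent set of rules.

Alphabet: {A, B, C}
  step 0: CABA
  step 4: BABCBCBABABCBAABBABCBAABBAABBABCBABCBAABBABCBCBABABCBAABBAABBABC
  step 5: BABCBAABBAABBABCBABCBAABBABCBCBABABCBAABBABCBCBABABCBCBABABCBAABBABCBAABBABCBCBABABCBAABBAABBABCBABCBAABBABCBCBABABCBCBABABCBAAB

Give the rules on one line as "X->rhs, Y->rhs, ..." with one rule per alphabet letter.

  step 4 ⇒ step 5: BABCBCBABABCBAABBABCBAABBAABBABCBABCBAABBABCBCBABABCBAABBAABBABC ⇒ BA·BC·BA·AB·BA·AB·BA·BC·BA·BC·BA·AB·BA·BC·BC·BA·BA·BC·BA·AB·BA·BC·BC·BA·BA·BC·BC·BA·BA·BC·BA·AB·BA·BC·BA·AB·BA·BC·BC·BA·BA·BC·BA·AB·BA·AB·BA·BC·BA·BC·BA·AB·BA·BC·BC·BA·BA·BC·BC·BA·BA·BC·BA·AB
    A ↦ BC
    B ↦ BA
    C ↦ AB

A->BC, B->BA, C->AB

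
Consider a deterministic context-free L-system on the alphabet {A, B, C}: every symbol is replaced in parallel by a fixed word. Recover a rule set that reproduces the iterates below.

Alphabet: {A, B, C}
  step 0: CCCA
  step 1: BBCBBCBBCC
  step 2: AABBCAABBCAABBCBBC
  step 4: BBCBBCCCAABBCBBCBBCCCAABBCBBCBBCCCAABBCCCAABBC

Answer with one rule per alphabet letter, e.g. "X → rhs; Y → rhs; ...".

A->C, B->A, C->BBC

  step 1 ⇒ step 2: BBCBBCBBCC ⇒ A·A·BBC·A·A·BBC·A·A·BBC·BBC
    B ↦ A
    C ↦ BBC
  step 0 ⇒ step 1: CCCA ⇒ BBC·BBC·BBC·C
    A ↦ C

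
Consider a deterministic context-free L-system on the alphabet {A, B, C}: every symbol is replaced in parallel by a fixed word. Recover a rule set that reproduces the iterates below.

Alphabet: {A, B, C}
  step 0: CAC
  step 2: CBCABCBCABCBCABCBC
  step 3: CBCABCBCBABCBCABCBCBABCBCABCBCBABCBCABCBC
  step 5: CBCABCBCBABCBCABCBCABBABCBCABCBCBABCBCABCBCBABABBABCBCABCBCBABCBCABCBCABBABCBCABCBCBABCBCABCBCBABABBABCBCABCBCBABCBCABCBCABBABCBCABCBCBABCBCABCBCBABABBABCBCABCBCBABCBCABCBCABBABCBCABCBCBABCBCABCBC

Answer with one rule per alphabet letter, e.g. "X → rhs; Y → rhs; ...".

A->B, B->AB, C->CBC

  step 2 ⇒ step 3: CBCABCBCABCBCABCBC ⇒ CBC·AB·CBC·B·AB·CBC·AB·CBC·B·AB·CBC·AB·CBC·B·AB·CBC·AB·CBC
    A ↦ B
    B ↦ AB
    C ↦ CBC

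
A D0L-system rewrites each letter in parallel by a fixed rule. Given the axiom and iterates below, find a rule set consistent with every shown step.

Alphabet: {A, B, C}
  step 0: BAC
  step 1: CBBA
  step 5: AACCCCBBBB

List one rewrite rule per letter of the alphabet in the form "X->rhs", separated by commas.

  step 0 ⇒ step 1: BAC ⇒ C·BB·A
    A ↦ BB
    B ↦ C
    C ↦ A

A->BB, B->C, C->A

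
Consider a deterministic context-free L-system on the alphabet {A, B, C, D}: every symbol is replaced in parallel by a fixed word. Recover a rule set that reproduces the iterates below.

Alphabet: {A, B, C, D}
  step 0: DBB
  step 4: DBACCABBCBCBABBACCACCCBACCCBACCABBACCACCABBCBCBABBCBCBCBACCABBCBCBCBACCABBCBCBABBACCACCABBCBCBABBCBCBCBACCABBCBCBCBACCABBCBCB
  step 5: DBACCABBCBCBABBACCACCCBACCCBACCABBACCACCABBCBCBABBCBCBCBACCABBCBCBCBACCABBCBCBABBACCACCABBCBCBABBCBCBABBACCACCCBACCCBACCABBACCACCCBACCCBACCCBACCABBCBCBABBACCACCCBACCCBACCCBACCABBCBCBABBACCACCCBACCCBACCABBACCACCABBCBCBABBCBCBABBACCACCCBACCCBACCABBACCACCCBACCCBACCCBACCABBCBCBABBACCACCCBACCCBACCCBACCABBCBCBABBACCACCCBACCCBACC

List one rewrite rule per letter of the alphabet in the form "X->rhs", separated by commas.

  step 4 ⇒ step 5: DBACCABBCBCBABBACCACCCBACCCBACCABBACCACCABBCBCBABBCBCBCBACCABBCBCBCBACCABBCBCBABBACCACCABBCBCBABBCBCBCBACCABBCBCBCBACCABBCBCB ⇒ DB·ACC·ABB·CB·CB·ABB·ACC·ACC·CB·ACC·CB·ACC·ABB·ACC·ACC·ABB·CB·CB·ABB·CB·CB·CB·ACC·ABB·CB·CB·CB·ACC·ABB·CB·CB·ABB·ACC·ACC·ABB·CB·CB·ABB·CB·CB·ABB·ACC·ACC·CB·ACC·CB·ACC·ABB·ACC·ACC·CB·ACC·CB·ACC·CB·ACC·ABB·CB·CB·ABB·ACC·ACC·CB·ACC·CB·ACC·CB·ACC·ABB·CB·CB·ABB·ACC·ACC·CB·ACC·CB·ACC·ABB·ACC·ACC·ABB·CB·CB·ABB·CB·CB·ABB·ACC·ACC·CB·ACC·CB·ACC·ABB·ACC·ACC·CB·ACC·CB·ACC·CB·ACC·ABB·CB·CB·ABB·ACC·ACC·CB·ACC·CB·ACC·CB·ACC·ABB·CB·CB·ABB·ACC·ACC·CB·ACC·CB·ACC
    A ↦ ABB
    B ↦ ACC
    C ↦ CB
    D ↦ DB

A->ABB, B->ACC, C->CB, D->DB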